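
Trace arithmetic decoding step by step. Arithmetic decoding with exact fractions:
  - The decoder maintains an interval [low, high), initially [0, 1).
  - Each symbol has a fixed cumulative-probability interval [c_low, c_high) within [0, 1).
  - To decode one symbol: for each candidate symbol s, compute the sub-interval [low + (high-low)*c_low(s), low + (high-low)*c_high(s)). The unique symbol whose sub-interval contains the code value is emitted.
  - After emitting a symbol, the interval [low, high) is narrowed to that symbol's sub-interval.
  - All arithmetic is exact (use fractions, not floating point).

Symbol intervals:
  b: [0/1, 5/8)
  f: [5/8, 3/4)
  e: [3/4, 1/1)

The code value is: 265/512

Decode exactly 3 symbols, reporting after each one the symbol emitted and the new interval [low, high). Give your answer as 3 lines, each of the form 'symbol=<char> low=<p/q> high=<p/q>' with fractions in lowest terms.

Answer: symbol=b low=0/1 high=5/8
symbol=e low=15/32 high=5/8
symbol=b low=15/32 high=145/256

Derivation:
Step 1: interval [0/1, 1/1), width = 1/1 - 0/1 = 1/1
  'b': [0/1 + 1/1*0/1, 0/1 + 1/1*5/8) = [0/1, 5/8) <- contains code 265/512
  'f': [0/1 + 1/1*5/8, 0/1 + 1/1*3/4) = [5/8, 3/4)
  'e': [0/1 + 1/1*3/4, 0/1 + 1/1*1/1) = [3/4, 1/1)
  emit 'b', narrow to [0/1, 5/8)
Step 2: interval [0/1, 5/8), width = 5/8 - 0/1 = 5/8
  'b': [0/1 + 5/8*0/1, 0/1 + 5/8*5/8) = [0/1, 25/64)
  'f': [0/1 + 5/8*5/8, 0/1 + 5/8*3/4) = [25/64, 15/32)
  'e': [0/1 + 5/8*3/4, 0/1 + 5/8*1/1) = [15/32, 5/8) <- contains code 265/512
  emit 'e', narrow to [15/32, 5/8)
Step 3: interval [15/32, 5/8), width = 5/8 - 15/32 = 5/32
  'b': [15/32 + 5/32*0/1, 15/32 + 5/32*5/8) = [15/32, 145/256) <- contains code 265/512
  'f': [15/32 + 5/32*5/8, 15/32 + 5/32*3/4) = [145/256, 75/128)
  'e': [15/32 + 5/32*3/4, 15/32 + 5/32*1/1) = [75/128, 5/8)
  emit 'b', narrow to [15/32, 145/256)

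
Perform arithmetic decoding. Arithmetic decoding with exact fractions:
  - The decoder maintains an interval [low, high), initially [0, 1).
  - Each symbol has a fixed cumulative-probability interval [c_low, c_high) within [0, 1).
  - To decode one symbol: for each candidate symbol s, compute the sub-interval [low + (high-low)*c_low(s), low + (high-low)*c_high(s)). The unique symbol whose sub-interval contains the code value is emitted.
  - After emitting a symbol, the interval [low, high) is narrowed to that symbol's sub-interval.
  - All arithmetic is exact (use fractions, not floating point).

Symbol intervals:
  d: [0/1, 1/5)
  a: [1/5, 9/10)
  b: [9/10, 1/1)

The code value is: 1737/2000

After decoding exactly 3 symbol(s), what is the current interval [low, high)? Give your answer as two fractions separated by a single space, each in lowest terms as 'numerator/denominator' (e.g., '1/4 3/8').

Answer: 211/250 893/1000

Derivation:
Step 1: interval [0/1, 1/1), width = 1/1 - 0/1 = 1/1
  'd': [0/1 + 1/1*0/1, 0/1 + 1/1*1/5) = [0/1, 1/5)
  'a': [0/1 + 1/1*1/5, 0/1 + 1/1*9/10) = [1/5, 9/10) <- contains code 1737/2000
  'b': [0/1 + 1/1*9/10, 0/1 + 1/1*1/1) = [9/10, 1/1)
  emit 'a', narrow to [1/5, 9/10)
Step 2: interval [1/5, 9/10), width = 9/10 - 1/5 = 7/10
  'd': [1/5 + 7/10*0/1, 1/5 + 7/10*1/5) = [1/5, 17/50)
  'a': [1/5 + 7/10*1/5, 1/5 + 7/10*9/10) = [17/50, 83/100)
  'b': [1/5 + 7/10*9/10, 1/5 + 7/10*1/1) = [83/100, 9/10) <- contains code 1737/2000
  emit 'b', narrow to [83/100, 9/10)
Step 3: interval [83/100, 9/10), width = 9/10 - 83/100 = 7/100
  'd': [83/100 + 7/100*0/1, 83/100 + 7/100*1/5) = [83/100, 211/250)
  'a': [83/100 + 7/100*1/5, 83/100 + 7/100*9/10) = [211/250, 893/1000) <- contains code 1737/2000
  'b': [83/100 + 7/100*9/10, 83/100 + 7/100*1/1) = [893/1000, 9/10)
  emit 'a', narrow to [211/250, 893/1000)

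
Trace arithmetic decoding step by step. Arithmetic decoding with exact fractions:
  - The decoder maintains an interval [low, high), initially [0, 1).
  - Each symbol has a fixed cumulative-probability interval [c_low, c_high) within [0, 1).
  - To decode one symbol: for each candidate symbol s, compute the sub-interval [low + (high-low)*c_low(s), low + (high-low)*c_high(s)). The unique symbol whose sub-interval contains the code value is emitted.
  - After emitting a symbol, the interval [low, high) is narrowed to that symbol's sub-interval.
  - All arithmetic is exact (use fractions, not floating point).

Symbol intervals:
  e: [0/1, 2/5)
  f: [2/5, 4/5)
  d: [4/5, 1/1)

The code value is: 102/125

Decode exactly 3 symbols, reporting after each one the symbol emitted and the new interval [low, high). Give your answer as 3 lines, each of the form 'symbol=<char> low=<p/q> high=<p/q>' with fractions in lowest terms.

Step 1: interval [0/1, 1/1), width = 1/1 - 0/1 = 1/1
  'e': [0/1 + 1/1*0/1, 0/1 + 1/1*2/5) = [0/1, 2/5)
  'f': [0/1 + 1/1*2/5, 0/1 + 1/1*4/5) = [2/5, 4/5)
  'd': [0/1 + 1/1*4/5, 0/1 + 1/1*1/1) = [4/5, 1/1) <- contains code 102/125
  emit 'd', narrow to [4/5, 1/1)
Step 2: interval [4/5, 1/1), width = 1/1 - 4/5 = 1/5
  'e': [4/5 + 1/5*0/1, 4/5 + 1/5*2/5) = [4/5, 22/25) <- contains code 102/125
  'f': [4/5 + 1/5*2/5, 4/5 + 1/5*4/5) = [22/25, 24/25)
  'd': [4/5 + 1/5*4/5, 4/5 + 1/5*1/1) = [24/25, 1/1)
  emit 'e', narrow to [4/5, 22/25)
Step 3: interval [4/5, 22/25), width = 22/25 - 4/5 = 2/25
  'e': [4/5 + 2/25*0/1, 4/5 + 2/25*2/5) = [4/5, 104/125) <- contains code 102/125
  'f': [4/5 + 2/25*2/5, 4/5 + 2/25*4/5) = [104/125, 108/125)
  'd': [4/5 + 2/25*4/5, 4/5 + 2/25*1/1) = [108/125, 22/25)
  emit 'e', narrow to [4/5, 104/125)

Answer: symbol=d low=4/5 high=1/1
symbol=e low=4/5 high=22/25
symbol=e low=4/5 high=104/125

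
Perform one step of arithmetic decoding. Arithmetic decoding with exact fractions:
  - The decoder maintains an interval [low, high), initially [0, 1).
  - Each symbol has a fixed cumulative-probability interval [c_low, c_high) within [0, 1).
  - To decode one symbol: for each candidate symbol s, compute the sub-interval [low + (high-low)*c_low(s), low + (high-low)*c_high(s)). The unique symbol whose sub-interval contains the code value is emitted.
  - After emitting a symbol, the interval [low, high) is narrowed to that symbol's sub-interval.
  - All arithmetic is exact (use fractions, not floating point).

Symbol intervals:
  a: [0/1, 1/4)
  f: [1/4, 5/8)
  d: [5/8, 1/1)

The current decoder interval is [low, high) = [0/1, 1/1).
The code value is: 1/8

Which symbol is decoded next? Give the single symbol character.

Interval width = high − low = 1/1 − 0/1 = 1/1
Scaled code = (code − low) / width = (1/8 − 0/1) / 1/1 = 1/8
  a: [0/1, 1/4) ← scaled code falls here ✓
  f: [1/4, 5/8) 
  d: [5/8, 1/1) 

Answer: a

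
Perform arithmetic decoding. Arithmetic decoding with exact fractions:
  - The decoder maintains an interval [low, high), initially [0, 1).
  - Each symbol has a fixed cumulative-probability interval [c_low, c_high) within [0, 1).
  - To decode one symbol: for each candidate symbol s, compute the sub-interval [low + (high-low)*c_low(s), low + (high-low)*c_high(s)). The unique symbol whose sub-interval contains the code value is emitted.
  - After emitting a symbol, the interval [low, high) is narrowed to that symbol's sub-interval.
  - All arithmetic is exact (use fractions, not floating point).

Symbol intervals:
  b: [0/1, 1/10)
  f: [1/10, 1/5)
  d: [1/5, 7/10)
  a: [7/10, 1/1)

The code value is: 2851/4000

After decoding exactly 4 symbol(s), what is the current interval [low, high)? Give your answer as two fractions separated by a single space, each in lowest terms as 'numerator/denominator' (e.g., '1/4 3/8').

Answer: 709/1000 1433/2000

Derivation:
Step 1: interval [0/1, 1/1), width = 1/1 - 0/1 = 1/1
  'b': [0/1 + 1/1*0/1, 0/1 + 1/1*1/10) = [0/1, 1/10)
  'f': [0/1 + 1/1*1/10, 0/1 + 1/1*1/5) = [1/10, 1/5)
  'd': [0/1 + 1/1*1/5, 0/1 + 1/1*7/10) = [1/5, 7/10)
  'a': [0/1 + 1/1*7/10, 0/1 + 1/1*1/1) = [7/10, 1/1) <- contains code 2851/4000
  emit 'a', narrow to [7/10, 1/1)
Step 2: interval [7/10, 1/1), width = 1/1 - 7/10 = 3/10
  'b': [7/10 + 3/10*0/1, 7/10 + 3/10*1/10) = [7/10, 73/100) <- contains code 2851/4000
  'f': [7/10 + 3/10*1/10, 7/10 + 3/10*1/5) = [73/100, 19/25)
  'd': [7/10 + 3/10*1/5, 7/10 + 3/10*7/10) = [19/25, 91/100)
  'a': [7/10 + 3/10*7/10, 7/10 + 3/10*1/1) = [91/100, 1/1)
  emit 'b', narrow to [7/10, 73/100)
Step 3: interval [7/10, 73/100), width = 73/100 - 7/10 = 3/100
  'b': [7/10 + 3/100*0/1, 7/10 + 3/100*1/10) = [7/10, 703/1000)
  'f': [7/10 + 3/100*1/10, 7/10 + 3/100*1/5) = [703/1000, 353/500)
  'd': [7/10 + 3/100*1/5, 7/10 + 3/100*7/10) = [353/500, 721/1000) <- contains code 2851/4000
  'a': [7/10 + 3/100*7/10, 7/10 + 3/100*1/1) = [721/1000, 73/100)
  emit 'd', narrow to [353/500, 721/1000)
Step 4: interval [353/500, 721/1000), width = 721/1000 - 353/500 = 3/200
  'b': [353/500 + 3/200*0/1, 353/500 + 3/200*1/10) = [353/500, 283/400)
  'f': [353/500 + 3/200*1/10, 353/500 + 3/200*1/5) = [283/400, 709/1000)
  'd': [353/500 + 3/200*1/5, 353/500 + 3/200*7/10) = [709/1000, 1433/2000) <- contains code 2851/4000
  'a': [353/500 + 3/200*7/10, 353/500 + 3/200*1/1) = [1433/2000, 721/1000)
  emit 'd', narrow to [709/1000, 1433/2000)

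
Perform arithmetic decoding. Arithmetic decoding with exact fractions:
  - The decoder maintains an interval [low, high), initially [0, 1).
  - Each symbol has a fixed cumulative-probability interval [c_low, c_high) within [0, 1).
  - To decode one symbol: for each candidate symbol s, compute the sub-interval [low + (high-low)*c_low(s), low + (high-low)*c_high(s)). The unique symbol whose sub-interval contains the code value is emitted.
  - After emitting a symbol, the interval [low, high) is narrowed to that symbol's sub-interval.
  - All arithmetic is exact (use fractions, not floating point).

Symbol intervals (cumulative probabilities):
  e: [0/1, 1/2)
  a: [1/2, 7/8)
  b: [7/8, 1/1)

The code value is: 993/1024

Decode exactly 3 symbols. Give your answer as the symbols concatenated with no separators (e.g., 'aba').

Answer: baa

Derivation:
Step 1: interval [0/1, 1/1), width = 1/1 - 0/1 = 1/1
  'e': [0/1 + 1/1*0/1, 0/1 + 1/1*1/2) = [0/1, 1/2)
  'a': [0/1 + 1/1*1/2, 0/1 + 1/1*7/8) = [1/2, 7/8)
  'b': [0/1 + 1/1*7/8, 0/1 + 1/1*1/1) = [7/8, 1/1) <- contains code 993/1024
  emit 'b', narrow to [7/8, 1/1)
Step 2: interval [7/8, 1/1), width = 1/1 - 7/8 = 1/8
  'e': [7/8 + 1/8*0/1, 7/8 + 1/8*1/2) = [7/8, 15/16)
  'a': [7/8 + 1/8*1/2, 7/8 + 1/8*7/8) = [15/16, 63/64) <- contains code 993/1024
  'b': [7/8 + 1/8*7/8, 7/8 + 1/8*1/1) = [63/64, 1/1)
  emit 'a', narrow to [15/16, 63/64)
Step 3: interval [15/16, 63/64), width = 63/64 - 15/16 = 3/64
  'e': [15/16 + 3/64*0/1, 15/16 + 3/64*1/2) = [15/16, 123/128)
  'a': [15/16 + 3/64*1/2, 15/16 + 3/64*7/8) = [123/128, 501/512) <- contains code 993/1024
  'b': [15/16 + 3/64*7/8, 15/16 + 3/64*1/1) = [501/512, 63/64)
  emit 'a', narrow to [123/128, 501/512)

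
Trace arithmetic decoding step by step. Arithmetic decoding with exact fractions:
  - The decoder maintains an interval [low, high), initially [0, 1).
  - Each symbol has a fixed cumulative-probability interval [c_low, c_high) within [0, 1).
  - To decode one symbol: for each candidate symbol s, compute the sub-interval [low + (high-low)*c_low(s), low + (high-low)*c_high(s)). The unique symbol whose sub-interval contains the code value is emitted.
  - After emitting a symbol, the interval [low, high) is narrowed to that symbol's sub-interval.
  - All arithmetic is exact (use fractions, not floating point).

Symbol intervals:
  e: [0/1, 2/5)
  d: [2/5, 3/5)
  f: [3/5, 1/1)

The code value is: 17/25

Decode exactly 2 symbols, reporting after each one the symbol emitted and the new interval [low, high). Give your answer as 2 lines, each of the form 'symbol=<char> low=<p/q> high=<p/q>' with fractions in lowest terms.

Answer: symbol=f low=3/5 high=1/1
symbol=e low=3/5 high=19/25

Derivation:
Step 1: interval [0/1, 1/1), width = 1/1 - 0/1 = 1/1
  'e': [0/1 + 1/1*0/1, 0/1 + 1/1*2/5) = [0/1, 2/5)
  'd': [0/1 + 1/1*2/5, 0/1 + 1/1*3/5) = [2/5, 3/5)
  'f': [0/1 + 1/1*3/5, 0/1 + 1/1*1/1) = [3/5, 1/1) <- contains code 17/25
  emit 'f', narrow to [3/5, 1/1)
Step 2: interval [3/5, 1/1), width = 1/1 - 3/5 = 2/5
  'e': [3/5 + 2/5*0/1, 3/5 + 2/5*2/5) = [3/5, 19/25) <- contains code 17/25
  'd': [3/5 + 2/5*2/5, 3/5 + 2/5*3/5) = [19/25, 21/25)
  'f': [3/5 + 2/5*3/5, 3/5 + 2/5*1/1) = [21/25, 1/1)
  emit 'e', narrow to [3/5, 19/25)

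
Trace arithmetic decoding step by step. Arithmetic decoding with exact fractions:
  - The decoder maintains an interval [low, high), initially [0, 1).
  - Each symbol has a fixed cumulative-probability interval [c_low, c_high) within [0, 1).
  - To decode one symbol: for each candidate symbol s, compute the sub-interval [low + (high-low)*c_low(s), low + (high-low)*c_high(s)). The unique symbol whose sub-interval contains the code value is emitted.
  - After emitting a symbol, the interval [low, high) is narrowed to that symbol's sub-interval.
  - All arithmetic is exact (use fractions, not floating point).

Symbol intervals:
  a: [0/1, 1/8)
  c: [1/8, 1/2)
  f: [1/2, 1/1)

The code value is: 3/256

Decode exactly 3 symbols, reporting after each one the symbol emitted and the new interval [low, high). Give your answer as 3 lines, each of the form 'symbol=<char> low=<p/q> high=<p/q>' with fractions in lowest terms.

Step 1: interval [0/1, 1/1), width = 1/1 - 0/1 = 1/1
  'a': [0/1 + 1/1*0/1, 0/1 + 1/1*1/8) = [0/1, 1/8) <- contains code 3/256
  'c': [0/1 + 1/1*1/8, 0/1 + 1/1*1/2) = [1/8, 1/2)
  'f': [0/1 + 1/1*1/2, 0/1 + 1/1*1/1) = [1/2, 1/1)
  emit 'a', narrow to [0/1, 1/8)
Step 2: interval [0/1, 1/8), width = 1/8 - 0/1 = 1/8
  'a': [0/1 + 1/8*0/1, 0/1 + 1/8*1/8) = [0/1, 1/64) <- contains code 3/256
  'c': [0/1 + 1/8*1/8, 0/1 + 1/8*1/2) = [1/64, 1/16)
  'f': [0/1 + 1/8*1/2, 0/1 + 1/8*1/1) = [1/16, 1/8)
  emit 'a', narrow to [0/1, 1/64)
Step 3: interval [0/1, 1/64), width = 1/64 - 0/1 = 1/64
  'a': [0/1 + 1/64*0/1, 0/1 + 1/64*1/8) = [0/1, 1/512)
  'c': [0/1 + 1/64*1/8, 0/1 + 1/64*1/2) = [1/512, 1/128)
  'f': [0/1 + 1/64*1/2, 0/1 + 1/64*1/1) = [1/128, 1/64) <- contains code 3/256
  emit 'f', narrow to [1/128, 1/64)

Answer: symbol=a low=0/1 high=1/8
symbol=a low=0/1 high=1/64
symbol=f low=1/128 high=1/64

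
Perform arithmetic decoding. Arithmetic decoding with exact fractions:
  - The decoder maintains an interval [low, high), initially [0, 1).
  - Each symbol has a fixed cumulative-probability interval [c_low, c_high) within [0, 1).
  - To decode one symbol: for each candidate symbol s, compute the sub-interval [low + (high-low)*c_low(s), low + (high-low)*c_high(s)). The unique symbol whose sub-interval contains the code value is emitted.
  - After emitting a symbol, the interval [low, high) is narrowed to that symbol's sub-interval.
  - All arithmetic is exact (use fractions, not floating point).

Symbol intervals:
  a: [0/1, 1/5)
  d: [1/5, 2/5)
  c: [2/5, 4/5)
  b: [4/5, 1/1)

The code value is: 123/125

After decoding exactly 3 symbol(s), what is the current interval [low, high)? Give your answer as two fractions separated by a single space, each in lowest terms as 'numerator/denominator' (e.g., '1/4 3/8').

Answer: 122/125 124/125

Derivation:
Step 1: interval [0/1, 1/1), width = 1/1 - 0/1 = 1/1
  'a': [0/1 + 1/1*0/1, 0/1 + 1/1*1/5) = [0/1, 1/5)
  'd': [0/1 + 1/1*1/5, 0/1 + 1/1*2/5) = [1/5, 2/5)
  'c': [0/1 + 1/1*2/5, 0/1 + 1/1*4/5) = [2/5, 4/5)
  'b': [0/1 + 1/1*4/5, 0/1 + 1/1*1/1) = [4/5, 1/1) <- contains code 123/125
  emit 'b', narrow to [4/5, 1/1)
Step 2: interval [4/5, 1/1), width = 1/1 - 4/5 = 1/5
  'a': [4/5 + 1/5*0/1, 4/5 + 1/5*1/5) = [4/5, 21/25)
  'd': [4/5 + 1/5*1/5, 4/5 + 1/5*2/5) = [21/25, 22/25)
  'c': [4/5 + 1/5*2/5, 4/5 + 1/5*4/5) = [22/25, 24/25)
  'b': [4/5 + 1/5*4/5, 4/5 + 1/5*1/1) = [24/25, 1/1) <- contains code 123/125
  emit 'b', narrow to [24/25, 1/1)
Step 3: interval [24/25, 1/1), width = 1/1 - 24/25 = 1/25
  'a': [24/25 + 1/25*0/1, 24/25 + 1/25*1/5) = [24/25, 121/125)
  'd': [24/25 + 1/25*1/5, 24/25 + 1/25*2/5) = [121/125, 122/125)
  'c': [24/25 + 1/25*2/5, 24/25 + 1/25*4/5) = [122/125, 124/125) <- contains code 123/125
  'b': [24/25 + 1/25*4/5, 24/25 + 1/25*1/1) = [124/125, 1/1)
  emit 'c', narrow to [122/125, 124/125)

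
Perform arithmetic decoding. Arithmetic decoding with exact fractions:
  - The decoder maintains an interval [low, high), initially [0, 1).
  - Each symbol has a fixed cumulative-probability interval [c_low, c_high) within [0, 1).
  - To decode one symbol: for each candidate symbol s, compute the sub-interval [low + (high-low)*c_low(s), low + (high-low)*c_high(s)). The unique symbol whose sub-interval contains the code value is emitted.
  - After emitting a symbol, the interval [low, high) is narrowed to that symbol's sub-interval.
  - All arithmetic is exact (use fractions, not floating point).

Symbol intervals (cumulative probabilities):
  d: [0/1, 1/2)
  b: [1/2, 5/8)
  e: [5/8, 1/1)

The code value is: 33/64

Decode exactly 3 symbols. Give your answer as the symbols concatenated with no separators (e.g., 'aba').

Answer: bdd

Derivation:
Step 1: interval [0/1, 1/1), width = 1/1 - 0/1 = 1/1
  'd': [0/1 + 1/1*0/1, 0/1 + 1/1*1/2) = [0/1, 1/2)
  'b': [0/1 + 1/1*1/2, 0/1 + 1/1*5/8) = [1/2, 5/8) <- contains code 33/64
  'e': [0/1 + 1/1*5/8, 0/1 + 1/1*1/1) = [5/8, 1/1)
  emit 'b', narrow to [1/2, 5/8)
Step 2: interval [1/2, 5/8), width = 5/8 - 1/2 = 1/8
  'd': [1/2 + 1/8*0/1, 1/2 + 1/8*1/2) = [1/2, 9/16) <- contains code 33/64
  'b': [1/2 + 1/8*1/2, 1/2 + 1/8*5/8) = [9/16, 37/64)
  'e': [1/2 + 1/8*5/8, 1/2 + 1/8*1/1) = [37/64, 5/8)
  emit 'd', narrow to [1/2, 9/16)
Step 3: interval [1/2, 9/16), width = 9/16 - 1/2 = 1/16
  'd': [1/2 + 1/16*0/1, 1/2 + 1/16*1/2) = [1/2, 17/32) <- contains code 33/64
  'b': [1/2 + 1/16*1/2, 1/2 + 1/16*5/8) = [17/32, 69/128)
  'e': [1/2 + 1/16*5/8, 1/2 + 1/16*1/1) = [69/128, 9/16)
  emit 'd', narrow to [1/2, 17/32)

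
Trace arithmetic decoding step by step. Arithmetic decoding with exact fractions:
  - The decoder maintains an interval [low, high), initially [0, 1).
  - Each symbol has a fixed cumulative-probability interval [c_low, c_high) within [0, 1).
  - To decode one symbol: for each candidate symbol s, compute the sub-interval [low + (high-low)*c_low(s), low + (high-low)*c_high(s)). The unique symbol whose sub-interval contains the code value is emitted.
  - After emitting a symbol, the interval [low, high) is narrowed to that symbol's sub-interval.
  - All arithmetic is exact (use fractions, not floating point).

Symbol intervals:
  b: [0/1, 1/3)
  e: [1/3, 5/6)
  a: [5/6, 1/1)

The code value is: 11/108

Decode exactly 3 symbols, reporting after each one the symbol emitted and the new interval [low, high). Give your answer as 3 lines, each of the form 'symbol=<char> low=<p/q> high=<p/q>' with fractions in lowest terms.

Answer: symbol=b low=0/1 high=1/3
symbol=b low=0/1 high=1/9
symbol=a low=5/54 high=1/9

Derivation:
Step 1: interval [0/1, 1/1), width = 1/1 - 0/1 = 1/1
  'b': [0/1 + 1/1*0/1, 0/1 + 1/1*1/3) = [0/1, 1/3) <- contains code 11/108
  'e': [0/1 + 1/1*1/3, 0/1 + 1/1*5/6) = [1/3, 5/6)
  'a': [0/1 + 1/1*5/6, 0/1 + 1/1*1/1) = [5/6, 1/1)
  emit 'b', narrow to [0/1, 1/3)
Step 2: interval [0/1, 1/3), width = 1/3 - 0/1 = 1/3
  'b': [0/1 + 1/3*0/1, 0/1 + 1/3*1/3) = [0/1, 1/9) <- contains code 11/108
  'e': [0/1 + 1/3*1/3, 0/1 + 1/3*5/6) = [1/9, 5/18)
  'a': [0/1 + 1/3*5/6, 0/1 + 1/3*1/1) = [5/18, 1/3)
  emit 'b', narrow to [0/1, 1/9)
Step 3: interval [0/1, 1/9), width = 1/9 - 0/1 = 1/9
  'b': [0/1 + 1/9*0/1, 0/1 + 1/9*1/3) = [0/1, 1/27)
  'e': [0/1 + 1/9*1/3, 0/1 + 1/9*5/6) = [1/27, 5/54)
  'a': [0/1 + 1/9*5/6, 0/1 + 1/9*1/1) = [5/54, 1/9) <- contains code 11/108
  emit 'a', narrow to [5/54, 1/9)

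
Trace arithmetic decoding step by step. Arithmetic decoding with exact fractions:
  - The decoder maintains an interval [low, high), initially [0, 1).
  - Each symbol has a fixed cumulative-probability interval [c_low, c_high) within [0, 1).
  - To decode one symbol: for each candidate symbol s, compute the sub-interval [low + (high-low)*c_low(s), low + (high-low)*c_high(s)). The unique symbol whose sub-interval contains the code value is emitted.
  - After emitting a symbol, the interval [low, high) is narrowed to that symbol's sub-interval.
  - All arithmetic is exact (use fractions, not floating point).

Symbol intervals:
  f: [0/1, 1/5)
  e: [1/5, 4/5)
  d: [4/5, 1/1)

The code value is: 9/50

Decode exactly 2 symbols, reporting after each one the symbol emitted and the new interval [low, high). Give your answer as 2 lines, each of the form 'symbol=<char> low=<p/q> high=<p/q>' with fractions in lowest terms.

Step 1: interval [0/1, 1/1), width = 1/1 - 0/1 = 1/1
  'f': [0/1 + 1/1*0/1, 0/1 + 1/1*1/5) = [0/1, 1/5) <- contains code 9/50
  'e': [0/1 + 1/1*1/5, 0/1 + 1/1*4/5) = [1/5, 4/5)
  'd': [0/1 + 1/1*4/5, 0/1 + 1/1*1/1) = [4/5, 1/1)
  emit 'f', narrow to [0/1, 1/5)
Step 2: interval [0/1, 1/5), width = 1/5 - 0/1 = 1/5
  'f': [0/1 + 1/5*0/1, 0/1 + 1/5*1/5) = [0/1, 1/25)
  'e': [0/1 + 1/5*1/5, 0/1 + 1/5*4/5) = [1/25, 4/25)
  'd': [0/1 + 1/5*4/5, 0/1 + 1/5*1/1) = [4/25, 1/5) <- contains code 9/50
  emit 'd', narrow to [4/25, 1/5)

Answer: symbol=f low=0/1 high=1/5
symbol=d low=4/25 high=1/5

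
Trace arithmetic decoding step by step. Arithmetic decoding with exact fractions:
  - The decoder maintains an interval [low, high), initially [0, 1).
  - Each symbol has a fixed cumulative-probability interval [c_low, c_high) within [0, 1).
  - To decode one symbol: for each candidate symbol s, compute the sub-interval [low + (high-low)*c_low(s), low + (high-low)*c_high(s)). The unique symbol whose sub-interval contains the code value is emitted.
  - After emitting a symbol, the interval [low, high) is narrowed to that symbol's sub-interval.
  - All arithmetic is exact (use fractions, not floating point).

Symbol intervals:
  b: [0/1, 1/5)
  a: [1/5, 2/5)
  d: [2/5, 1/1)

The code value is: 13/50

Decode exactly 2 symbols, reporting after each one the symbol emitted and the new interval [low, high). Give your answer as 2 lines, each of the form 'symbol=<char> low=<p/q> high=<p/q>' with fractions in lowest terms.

Answer: symbol=a low=1/5 high=2/5
symbol=a low=6/25 high=7/25

Derivation:
Step 1: interval [0/1, 1/1), width = 1/1 - 0/1 = 1/1
  'b': [0/1 + 1/1*0/1, 0/1 + 1/1*1/5) = [0/1, 1/5)
  'a': [0/1 + 1/1*1/5, 0/1 + 1/1*2/5) = [1/5, 2/5) <- contains code 13/50
  'd': [0/1 + 1/1*2/5, 0/1 + 1/1*1/1) = [2/5, 1/1)
  emit 'a', narrow to [1/5, 2/5)
Step 2: interval [1/5, 2/5), width = 2/5 - 1/5 = 1/5
  'b': [1/5 + 1/5*0/1, 1/5 + 1/5*1/5) = [1/5, 6/25)
  'a': [1/5 + 1/5*1/5, 1/5 + 1/5*2/5) = [6/25, 7/25) <- contains code 13/50
  'd': [1/5 + 1/5*2/5, 1/5 + 1/5*1/1) = [7/25, 2/5)
  emit 'a', narrow to [6/25, 7/25)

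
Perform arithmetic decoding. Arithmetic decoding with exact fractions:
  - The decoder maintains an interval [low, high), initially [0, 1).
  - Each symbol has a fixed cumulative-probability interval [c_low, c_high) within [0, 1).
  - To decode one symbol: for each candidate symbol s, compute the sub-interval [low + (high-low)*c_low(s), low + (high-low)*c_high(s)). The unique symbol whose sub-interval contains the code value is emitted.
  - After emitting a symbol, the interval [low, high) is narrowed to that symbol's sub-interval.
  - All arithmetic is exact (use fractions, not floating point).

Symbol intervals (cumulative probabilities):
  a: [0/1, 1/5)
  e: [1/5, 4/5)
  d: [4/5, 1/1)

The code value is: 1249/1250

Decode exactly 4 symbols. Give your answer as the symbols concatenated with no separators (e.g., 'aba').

Answer: dddd

Derivation:
Step 1: interval [0/1, 1/1), width = 1/1 - 0/1 = 1/1
  'a': [0/1 + 1/1*0/1, 0/1 + 1/1*1/5) = [0/1, 1/5)
  'e': [0/1 + 1/1*1/5, 0/1 + 1/1*4/5) = [1/5, 4/5)
  'd': [0/1 + 1/1*4/5, 0/1 + 1/1*1/1) = [4/5, 1/1) <- contains code 1249/1250
  emit 'd', narrow to [4/5, 1/1)
Step 2: interval [4/5, 1/1), width = 1/1 - 4/5 = 1/5
  'a': [4/5 + 1/5*0/1, 4/5 + 1/5*1/5) = [4/5, 21/25)
  'e': [4/5 + 1/5*1/5, 4/5 + 1/5*4/5) = [21/25, 24/25)
  'd': [4/5 + 1/5*4/5, 4/5 + 1/5*1/1) = [24/25, 1/1) <- contains code 1249/1250
  emit 'd', narrow to [24/25, 1/1)
Step 3: interval [24/25, 1/1), width = 1/1 - 24/25 = 1/25
  'a': [24/25 + 1/25*0/1, 24/25 + 1/25*1/5) = [24/25, 121/125)
  'e': [24/25 + 1/25*1/5, 24/25 + 1/25*4/5) = [121/125, 124/125)
  'd': [24/25 + 1/25*4/5, 24/25 + 1/25*1/1) = [124/125, 1/1) <- contains code 1249/1250
  emit 'd', narrow to [124/125, 1/1)
Step 4: interval [124/125, 1/1), width = 1/1 - 124/125 = 1/125
  'a': [124/125 + 1/125*0/1, 124/125 + 1/125*1/5) = [124/125, 621/625)
  'e': [124/125 + 1/125*1/5, 124/125 + 1/125*4/5) = [621/625, 624/625)
  'd': [124/125 + 1/125*4/5, 124/125 + 1/125*1/1) = [624/625, 1/1) <- contains code 1249/1250
  emit 'd', narrow to [624/625, 1/1)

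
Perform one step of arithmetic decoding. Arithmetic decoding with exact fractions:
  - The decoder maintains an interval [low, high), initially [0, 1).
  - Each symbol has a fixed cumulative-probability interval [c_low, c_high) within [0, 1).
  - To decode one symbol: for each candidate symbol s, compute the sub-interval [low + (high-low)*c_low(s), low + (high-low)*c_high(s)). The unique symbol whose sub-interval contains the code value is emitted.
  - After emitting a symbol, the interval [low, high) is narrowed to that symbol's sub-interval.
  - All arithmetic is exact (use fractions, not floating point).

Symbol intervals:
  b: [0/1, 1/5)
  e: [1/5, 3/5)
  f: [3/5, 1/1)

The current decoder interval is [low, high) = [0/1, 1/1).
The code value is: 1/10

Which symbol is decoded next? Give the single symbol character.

Interval width = high − low = 1/1 − 0/1 = 1/1
Scaled code = (code − low) / width = (1/10 − 0/1) / 1/1 = 1/10
  b: [0/1, 1/5) ← scaled code falls here ✓
  e: [1/5, 3/5) 
  f: [3/5, 1/1) 

Answer: b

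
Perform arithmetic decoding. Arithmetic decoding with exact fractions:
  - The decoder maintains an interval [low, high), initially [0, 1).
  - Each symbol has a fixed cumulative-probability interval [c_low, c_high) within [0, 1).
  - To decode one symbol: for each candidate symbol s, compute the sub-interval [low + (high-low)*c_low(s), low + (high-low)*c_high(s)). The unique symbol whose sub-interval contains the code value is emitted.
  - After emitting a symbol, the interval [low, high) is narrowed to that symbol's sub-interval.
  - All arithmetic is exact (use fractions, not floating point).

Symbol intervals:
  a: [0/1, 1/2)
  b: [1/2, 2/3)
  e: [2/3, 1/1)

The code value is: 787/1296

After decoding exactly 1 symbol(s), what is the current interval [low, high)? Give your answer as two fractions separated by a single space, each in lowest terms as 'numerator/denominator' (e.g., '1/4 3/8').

Step 1: interval [0/1, 1/1), width = 1/1 - 0/1 = 1/1
  'a': [0/1 + 1/1*0/1, 0/1 + 1/1*1/2) = [0/1, 1/2)
  'b': [0/1 + 1/1*1/2, 0/1 + 1/1*2/3) = [1/2, 2/3) <- contains code 787/1296
  'e': [0/1 + 1/1*2/3, 0/1 + 1/1*1/1) = [2/3, 1/1)
  emit 'b', narrow to [1/2, 2/3)

Answer: 1/2 2/3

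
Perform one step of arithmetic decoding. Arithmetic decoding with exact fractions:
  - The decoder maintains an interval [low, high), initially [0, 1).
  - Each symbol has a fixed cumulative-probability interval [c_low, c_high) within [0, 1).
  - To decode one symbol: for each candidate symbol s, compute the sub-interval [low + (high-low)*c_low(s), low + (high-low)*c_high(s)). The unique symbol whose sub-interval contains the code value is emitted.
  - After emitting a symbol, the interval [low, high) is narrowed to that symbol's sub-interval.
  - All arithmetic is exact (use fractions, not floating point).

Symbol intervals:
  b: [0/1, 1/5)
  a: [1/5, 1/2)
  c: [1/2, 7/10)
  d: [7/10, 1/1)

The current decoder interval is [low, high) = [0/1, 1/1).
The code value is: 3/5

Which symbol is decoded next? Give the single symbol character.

Interval width = high − low = 1/1 − 0/1 = 1/1
Scaled code = (code − low) / width = (3/5 − 0/1) / 1/1 = 3/5
  b: [0/1, 1/5) 
  a: [1/5, 1/2) 
  c: [1/2, 7/10) ← scaled code falls here ✓
  d: [7/10, 1/1) 

Answer: c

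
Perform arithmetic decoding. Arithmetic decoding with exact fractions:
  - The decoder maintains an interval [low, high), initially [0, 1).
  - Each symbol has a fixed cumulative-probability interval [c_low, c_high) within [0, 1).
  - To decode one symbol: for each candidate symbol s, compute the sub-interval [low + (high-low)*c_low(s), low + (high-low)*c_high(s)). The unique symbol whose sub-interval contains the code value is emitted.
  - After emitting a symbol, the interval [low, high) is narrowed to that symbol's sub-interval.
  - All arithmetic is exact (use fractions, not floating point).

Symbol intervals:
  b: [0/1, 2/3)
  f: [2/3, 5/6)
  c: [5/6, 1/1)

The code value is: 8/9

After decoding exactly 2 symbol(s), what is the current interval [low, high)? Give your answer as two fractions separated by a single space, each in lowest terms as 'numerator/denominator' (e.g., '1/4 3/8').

Step 1: interval [0/1, 1/1), width = 1/1 - 0/1 = 1/1
  'b': [0/1 + 1/1*0/1, 0/1 + 1/1*2/3) = [0/1, 2/3)
  'f': [0/1 + 1/1*2/3, 0/1 + 1/1*5/6) = [2/3, 5/6)
  'c': [0/1 + 1/1*5/6, 0/1 + 1/1*1/1) = [5/6, 1/1) <- contains code 8/9
  emit 'c', narrow to [5/6, 1/1)
Step 2: interval [5/6, 1/1), width = 1/1 - 5/6 = 1/6
  'b': [5/6 + 1/6*0/1, 5/6 + 1/6*2/3) = [5/6, 17/18) <- contains code 8/9
  'f': [5/6 + 1/6*2/3, 5/6 + 1/6*5/6) = [17/18, 35/36)
  'c': [5/6 + 1/6*5/6, 5/6 + 1/6*1/1) = [35/36, 1/1)
  emit 'b', narrow to [5/6, 17/18)

Answer: 5/6 17/18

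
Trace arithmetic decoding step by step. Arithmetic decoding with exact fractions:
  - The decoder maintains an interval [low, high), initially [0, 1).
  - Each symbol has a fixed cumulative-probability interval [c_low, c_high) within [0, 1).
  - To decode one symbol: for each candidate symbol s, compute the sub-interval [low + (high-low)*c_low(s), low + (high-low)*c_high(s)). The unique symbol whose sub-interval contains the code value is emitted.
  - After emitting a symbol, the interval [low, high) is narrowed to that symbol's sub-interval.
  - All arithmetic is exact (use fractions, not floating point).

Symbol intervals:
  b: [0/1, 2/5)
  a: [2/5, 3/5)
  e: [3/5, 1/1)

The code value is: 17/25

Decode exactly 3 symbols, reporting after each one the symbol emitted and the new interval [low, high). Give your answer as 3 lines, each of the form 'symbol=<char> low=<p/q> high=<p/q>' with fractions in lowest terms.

Step 1: interval [0/1, 1/1), width = 1/1 - 0/1 = 1/1
  'b': [0/1 + 1/1*0/1, 0/1 + 1/1*2/5) = [0/1, 2/5)
  'a': [0/1 + 1/1*2/5, 0/1 + 1/1*3/5) = [2/5, 3/5)
  'e': [0/1 + 1/1*3/5, 0/1 + 1/1*1/1) = [3/5, 1/1) <- contains code 17/25
  emit 'e', narrow to [3/5, 1/1)
Step 2: interval [3/5, 1/1), width = 1/1 - 3/5 = 2/5
  'b': [3/5 + 2/5*0/1, 3/5 + 2/5*2/5) = [3/5, 19/25) <- contains code 17/25
  'a': [3/5 + 2/5*2/5, 3/5 + 2/5*3/5) = [19/25, 21/25)
  'e': [3/5 + 2/5*3/5, 3/5 + 2/5*1/1) = [21/25, 1/1)
  emit 'b', narrow to [3/5, 19/25)
Step 3: interval [3/5, 19/25), width = 19/25 - 3/5 = 4/25
  'b': [3/5 + 4/25*0/1, 3/5 + 4/25*2/5) = [3/5, 83/125)
  'a': [3/5 + 4/25*2/5, 3/5 + 4/25*3/5) = [83/125, 87/125) <- contains code 17/25
  'e': [3/5 + 4/25*3/5, 3/5 + 4/25*1/1) = [87/125, 19/25)
  emit 'a', narrow to [83/125, 87/125)

Answer: symbol=e low=3/5 high=1/1
symbol=b low=3/5 high=19/25
symbol=a low=83/125 high=87/125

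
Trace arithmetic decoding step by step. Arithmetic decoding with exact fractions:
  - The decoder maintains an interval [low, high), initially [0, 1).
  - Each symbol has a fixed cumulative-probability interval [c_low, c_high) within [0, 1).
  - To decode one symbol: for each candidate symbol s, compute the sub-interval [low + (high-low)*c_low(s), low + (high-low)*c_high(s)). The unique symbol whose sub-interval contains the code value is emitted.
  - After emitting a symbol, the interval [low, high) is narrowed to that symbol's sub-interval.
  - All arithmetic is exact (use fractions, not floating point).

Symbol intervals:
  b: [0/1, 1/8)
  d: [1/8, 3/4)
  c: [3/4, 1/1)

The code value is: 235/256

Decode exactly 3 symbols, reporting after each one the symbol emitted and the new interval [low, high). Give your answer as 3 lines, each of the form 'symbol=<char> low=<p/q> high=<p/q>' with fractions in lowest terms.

Step 1: interval [0/1, 1/1), width = 1/1 - 0/1 = 1/1
  'b': [0/1 + 1/1*0/1, 0/1 + 1/1*1/8) = [0/1, 1/8)
  'd': [0/1 + 1/1*1/8, 0/1 + 1/1*3/4) = [1/8, 3/4)
  'c': [0/1 + 1/1*3/4, 0/1 + 1/1*1/1) = [3/4, 1/1) <- contains code 235/256
  emit 'c', narrow to [3/4, 1/1)
Step 2: interval [3/4, 1/1), width = 1/1 - 3/4 = 1/4
  'b': [3/4 + 1/4*0/1, 3/4 + 1/4*1/8) = [3/4, 25/32)
  'd': [3/4 + 1/4*1/8, 3/4 + 1/4*3/4) = [25/32, 15/16) <- contains code 235/256
  'c': [3/4 + 1/4*3/4, 3/4 + 1/4*1/1) = [15/16, 1/1)
  emit 'd', narrow to [25/32, 15/16)
Step 3: interval [25/32, 15/16), width = 15/16 - 25/32 = 5/32
  'b': [25/32 + 5/32*0/1, 25/32 + 5/32*1/8) = [25/32, 205/256)
  'd': [25/32 + 5/32*1/8, 25/32 + 5/32*3/4) = [205/256, 115/128)
  'c': [25/32 + 5/32*3/4, 25/32 + 5/32*1/1) = [115/128, 15/16) <- contains code 235/256
  emit 'c', narrow to [115/128, 15/16)

Answer: symbol=c low=3/4 high=1/1
symbol=d low=25/32 high=15/16
symbol=c low=115/128 high=15/16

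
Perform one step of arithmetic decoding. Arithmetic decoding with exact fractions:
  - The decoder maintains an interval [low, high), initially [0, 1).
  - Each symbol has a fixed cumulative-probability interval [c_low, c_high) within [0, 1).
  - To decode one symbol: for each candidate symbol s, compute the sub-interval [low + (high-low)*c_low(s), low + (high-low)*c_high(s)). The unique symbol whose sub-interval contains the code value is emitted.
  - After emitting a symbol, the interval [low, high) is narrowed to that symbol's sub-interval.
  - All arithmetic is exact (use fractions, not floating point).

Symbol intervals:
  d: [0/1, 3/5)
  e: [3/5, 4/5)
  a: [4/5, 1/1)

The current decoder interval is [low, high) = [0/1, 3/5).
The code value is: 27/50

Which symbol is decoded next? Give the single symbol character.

Answer: a

Derivation:
Interval width = high − low = 3/5 − 0/1 = 3/5
Scaled code = (code − low) / width = (27/50 − 0/1) / 3/5 = 9/10
  d: [0/1, 3/5) 
  e: [3/5, 4/5) 
  a: [4/5, 1/1) ← scaled code falls here ✓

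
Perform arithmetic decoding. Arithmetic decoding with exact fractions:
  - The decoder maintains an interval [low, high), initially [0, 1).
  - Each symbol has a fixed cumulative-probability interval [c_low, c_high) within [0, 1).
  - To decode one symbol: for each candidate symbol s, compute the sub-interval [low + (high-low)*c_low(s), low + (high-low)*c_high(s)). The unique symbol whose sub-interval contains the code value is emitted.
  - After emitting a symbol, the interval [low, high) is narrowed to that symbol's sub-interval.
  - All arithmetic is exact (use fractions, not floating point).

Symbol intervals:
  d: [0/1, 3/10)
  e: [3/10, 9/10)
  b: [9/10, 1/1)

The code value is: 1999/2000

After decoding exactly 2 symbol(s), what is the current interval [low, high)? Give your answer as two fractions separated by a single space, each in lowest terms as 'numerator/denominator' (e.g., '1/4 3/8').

Step 1: interval [0/1, 1/1), width = 1/1 - 0/1 = 1/1
  'd': [0/1 + 1/1*0/1, 0/1 + 1/1*3/10) = [0/1, 3/10)
  'e': [0/1 + 1/1*3/10, 0/1 + 1/1*9/10) = [3/10, 9/10)
  'b': [0/1 + 1/1*9/10, 0/1 + 1/1*1/1) = [9/10, 1/1) <- contains code 1999/2000
  emit 'b', narrow to [9/10, 1/1)
Step 2: interval [9/10, 1/1), width = 1/1 - 9/10 = 1/10
  'd': [9/10 + 1/10*0/1, 9/10 + 1/10*3/10) = [9/10, 93/100)
  'e': [9/10 + 1/10*3/10, 9/10 + 1/10*9/10) = [93/100, 99/100)
  'b': [9/10 + 1/10*9/10, 9/10 + 1/10*1/1) = [99/100, 1/1) <- contains code 1999/2000
  emit 'b', narrow to [99/100, 1/1)

Answer: 99/100 1/1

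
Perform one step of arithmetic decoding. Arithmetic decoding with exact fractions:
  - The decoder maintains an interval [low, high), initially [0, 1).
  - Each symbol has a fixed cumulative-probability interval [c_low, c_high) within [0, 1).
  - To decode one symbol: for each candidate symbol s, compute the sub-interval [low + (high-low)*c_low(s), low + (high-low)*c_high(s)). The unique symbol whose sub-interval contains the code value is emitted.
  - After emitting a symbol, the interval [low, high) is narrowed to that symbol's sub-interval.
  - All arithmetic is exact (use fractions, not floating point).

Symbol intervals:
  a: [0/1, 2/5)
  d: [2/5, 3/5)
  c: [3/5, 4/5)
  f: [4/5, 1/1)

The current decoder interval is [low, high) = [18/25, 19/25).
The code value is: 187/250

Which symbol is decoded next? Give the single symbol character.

Interval width = high − low = 19/25 − 18/25 = 1/25
Scaled code = (code − low) / width = (187/250 − 18/25) / 1/25 = 7/10
  a: [0/1, 2/5) 
  d: [2/5, 3/5) 
  c: [3/5, 4/5) ← scaled code falls here ✓
  f: [4/5, 1/1) 

Answer: c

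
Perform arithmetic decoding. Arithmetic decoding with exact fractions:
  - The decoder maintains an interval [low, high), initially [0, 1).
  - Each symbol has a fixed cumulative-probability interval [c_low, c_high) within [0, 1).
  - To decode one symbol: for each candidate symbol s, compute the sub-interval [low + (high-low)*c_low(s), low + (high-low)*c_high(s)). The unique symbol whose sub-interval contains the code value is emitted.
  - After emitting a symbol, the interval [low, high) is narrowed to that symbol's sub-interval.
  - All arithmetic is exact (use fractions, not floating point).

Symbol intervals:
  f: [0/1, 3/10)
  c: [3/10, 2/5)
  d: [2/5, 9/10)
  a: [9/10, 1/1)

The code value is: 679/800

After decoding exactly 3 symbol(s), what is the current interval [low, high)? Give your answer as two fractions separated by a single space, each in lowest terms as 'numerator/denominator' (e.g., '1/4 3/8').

Step 1: interval [0/1, 1/1), width = 1/1 - 0/1 = 1/1
  'f': [0/1 + 1/1*0/1, 0/1 + 1/1*3/10) = [0/1, 3/10)
  'c': [0/1 + 1/1*3/10, 0/1 + 1/1*2/5) = [3/10, 2/5)
  'd': [0/1 + 1/1*2/5, 0/1 + 1/1*9/10) = [2/5, 9/10) <- contains code 679/800
  'a': [0/1 + 1/1*9/10, 0/1 + 1/1*1/1) = [9/10, 1/1)
  emit 'd', narrow to [2/5, 9/10)
Step 2: interval [2/5, 9/10), width = 9/10 - 2/5 = 1/2
  'f': [2/5 + 1/2*0/1, 2/5 + 1/2*3/10) = [2/5, 11/20)
  'c': [2/5 + 1/2*3/10, 2/5 + 1/2*2/5) = [11/20, 3/5)
  'd': [2/5 + 1/2*2/5, 2/5 + 1/2*9/10) = [3/5, 17/20) <- contains code 679/800
  'a': [2/5 + 1/2*9/10, 2/5 + 1/2*1/1) = [17/20, 9/10)
  emit 'd', narrow to [3/5, 17/20)
Step 3: interval [3/5, 17/20), width = 17/20 - 3/5 = 1/4
  'f': [3/5 + 1/4*0/1, 3/5 + 1/4*3/10) = [3/5, 27/40)
  'c': [3/5 + 1/4*3/10, 3/5 + 1/4*2/5) = [27/40, 7/10)
  'd': [3/5 + 1/4*2/5, 3/5 + 1/4*9/10) = [7/10, 33/40)
  'a': [3/5 + 1/4*9/10, 3/5 + 1/4*1/1) = [33/40, 17/20) <- contains code 679/800
  emit 'a', narrow to [33/40, 17/20)

Answer: 33/40 17/20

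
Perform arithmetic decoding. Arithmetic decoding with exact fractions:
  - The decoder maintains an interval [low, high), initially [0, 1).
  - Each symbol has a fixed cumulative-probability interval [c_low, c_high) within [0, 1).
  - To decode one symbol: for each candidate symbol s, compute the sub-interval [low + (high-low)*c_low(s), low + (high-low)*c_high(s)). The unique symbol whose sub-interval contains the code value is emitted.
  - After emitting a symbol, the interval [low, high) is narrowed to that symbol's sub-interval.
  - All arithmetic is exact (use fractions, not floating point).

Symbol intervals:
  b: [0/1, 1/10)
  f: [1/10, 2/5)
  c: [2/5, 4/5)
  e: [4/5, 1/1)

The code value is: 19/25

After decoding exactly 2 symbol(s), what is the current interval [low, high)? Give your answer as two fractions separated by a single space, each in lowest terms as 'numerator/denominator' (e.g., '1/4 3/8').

Step 1: interval [0/1, 1/1), width = 1/1 - 0/1 = 1/1
  'b': [0/1 + 1/1*0/1, 0/1 + 1/1*1/10) = [0/1, 1/10)
  'f': [0/1 + 1/1*1/10, 0/1 + 1/1*2/5) = [1/10, 2/5)
  'c': [0/1 + 1/1*2/5, 0/1 + 1/1*4/5) = [2/5, 4/5) <- contains code 19/25
  'e': [0/1 + 1/1*4/5, 0/1 + 1/1*1/1) = [4/5, 1/1)
  emit 'c', narrow to [2/5, 4/5)
Step 2: interval [2/5, 4/5), width = 4/5 - 2/5 = 2/5
  'b': [2/5 + 2/5*0/1, 2/5 + 2/5*1/10) = [2/5, 11/25)
  'f': [2/5 + 2/5*1/10, 2/5 + 2/5*2/5) = [11/25, 14/25)
  'c': [2/5 + 2/5*2/5, 2/5 + 2/5*4/5) = [14/25, 18/25)
  'e': [2/5 + 2/5*4/5, 2/5 + 2/5*1/1) = [18/25, 4/5) <- contains code 19/25
  emit 'e', narrow to [18/25, 4/5)

Answer: 18/25 4/5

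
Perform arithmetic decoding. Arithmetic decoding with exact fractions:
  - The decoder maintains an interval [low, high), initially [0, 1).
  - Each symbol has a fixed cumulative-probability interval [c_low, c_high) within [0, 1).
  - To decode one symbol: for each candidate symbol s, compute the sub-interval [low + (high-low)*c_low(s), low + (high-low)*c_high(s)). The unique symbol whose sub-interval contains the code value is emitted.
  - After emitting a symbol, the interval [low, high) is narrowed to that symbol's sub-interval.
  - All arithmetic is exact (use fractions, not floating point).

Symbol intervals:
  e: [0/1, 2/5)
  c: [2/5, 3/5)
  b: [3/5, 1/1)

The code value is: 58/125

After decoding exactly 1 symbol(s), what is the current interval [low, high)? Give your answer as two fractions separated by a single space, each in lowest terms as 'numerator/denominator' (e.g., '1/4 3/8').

Answer: 2/5 3/5

Derivation:
Step 1: interval [0/1, 1/1), width = 1/1 - 0/1 = 1/1
  'e': [0/1 + 1/1*0/1, 0/1 + 1/1*2/5) = [0/1, 2/5)
  'c': [0/1 + 1/1*2/5, 0/1 + 1/1*3/5) = [2/5, 3/5) <- contains code 58/125
  'b': [0/1 + 1/1*3/5, 0/1 + 1/1*1/1) = [3/5, 1/1)
  emit 'c', narrow to [2/5, 3/5)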